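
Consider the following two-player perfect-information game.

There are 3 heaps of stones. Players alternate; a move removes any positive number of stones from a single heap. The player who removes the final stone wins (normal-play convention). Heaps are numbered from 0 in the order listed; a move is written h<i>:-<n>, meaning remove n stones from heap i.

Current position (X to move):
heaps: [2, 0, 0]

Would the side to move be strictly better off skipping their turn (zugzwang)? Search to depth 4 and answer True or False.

ply 1, X at (2,0,0) | h0:-1=-1→(1,0,0); h0:-2=+1→(0,0,0)*
ply 2: (0,0,0) is terminal -1 (O); from (2,0,0) depth 4
pass branch (O moves first from the same position):
  | ply 1, O at (2,0,0) | h0:-1=-1→(1,0,0); h0:-2=+1→(0,0,0)*
  | ply 2: (0,0,0) is terminal -1 (X); from (2,0,0) depth 4
X moving scores +1; X passing scores -1

zugzwang((2,0,0), X) = False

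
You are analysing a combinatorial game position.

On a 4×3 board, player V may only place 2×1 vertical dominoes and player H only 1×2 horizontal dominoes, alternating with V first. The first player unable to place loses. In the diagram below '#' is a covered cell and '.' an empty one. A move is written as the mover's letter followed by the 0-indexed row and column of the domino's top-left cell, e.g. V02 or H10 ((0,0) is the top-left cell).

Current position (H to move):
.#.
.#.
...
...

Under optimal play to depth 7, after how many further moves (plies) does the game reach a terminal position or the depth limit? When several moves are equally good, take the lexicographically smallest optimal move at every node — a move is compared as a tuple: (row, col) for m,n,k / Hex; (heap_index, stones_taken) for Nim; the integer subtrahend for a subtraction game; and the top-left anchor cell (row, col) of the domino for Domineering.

PV length from [.#./.#./.../...]: 4 plies

ply 1, H at .#./.#./.../... | H20=-1→.#./.#./##./...*; H21=-1→.#./.#./.##/...; H30=-1→.#./.#./.../##.; H31=-1→.#./.#./.../.##
ply 2, V at .#./.#./##./... | V00=+1→##./##./##./...*; V02=+1→.##/.##/##./...; V12=+1→.#./.##/###/...; V22=+1→.#./.#./###/..#
ply 3, H at ##./##./##./... | H30=-1→##./##./##./##.*; H31=-1→##./##./##./.##
ply 4, V at ##./##./##./##. | V02=+1→###/###/##./##.*; V12=+1→##./###/###/##.; V22=+1→##./##./###/###
ply 5: ###/###/##./##. is terminal -1 (H); from .#./.#./.../... depth 7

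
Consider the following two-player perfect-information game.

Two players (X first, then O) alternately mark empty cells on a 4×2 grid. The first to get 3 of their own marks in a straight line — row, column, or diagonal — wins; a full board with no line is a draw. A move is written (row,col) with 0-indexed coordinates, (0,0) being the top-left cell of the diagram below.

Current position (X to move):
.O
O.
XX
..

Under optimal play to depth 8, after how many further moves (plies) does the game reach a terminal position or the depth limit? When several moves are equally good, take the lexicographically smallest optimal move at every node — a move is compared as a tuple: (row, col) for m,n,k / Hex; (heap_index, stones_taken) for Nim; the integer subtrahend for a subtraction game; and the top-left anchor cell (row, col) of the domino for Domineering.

ply 1, X at .O/O./XX/.. | (0,0)=+0→XO/O./XX/..*; (1,1)=+0→.O/OX/XX/..; (3,0)=+0→.O/O./XX/X.; (3,1)=+0→.O/O./XX/.X
ply 2, O at XO/O./XX/.. | (1,1)=+0→XO/OO/XX/..*; (3,0)=+0→XO/O./XX/O.; (3,1)=+0→XO/O./XX/.O
ply 3, X at XO/OO/XX/.. | (3,0)=+0→XO/OO/XX/X.*; (3,1)=+0→XO/OO/XX/.X
ply 4, O at XO/OO/XX/X. | (3,1)=+0→XO/OO/XX/XO*
ply 5: XO/OO/XX/XO is terminal +0 (X); from .O/O./XX/.. depth 8

PV length from [.O/O./XX/..]: 4 plies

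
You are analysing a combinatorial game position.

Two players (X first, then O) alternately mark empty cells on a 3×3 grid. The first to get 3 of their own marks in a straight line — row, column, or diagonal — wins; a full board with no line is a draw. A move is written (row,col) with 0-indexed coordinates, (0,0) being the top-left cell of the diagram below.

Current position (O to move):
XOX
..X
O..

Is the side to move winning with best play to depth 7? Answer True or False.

O winning at [XOX/..X/O..]: False

p1 O@[XOX/..X/O..]: (1,0)[XOX/O.X/O..]-1 (1,1)[XOX/.OX/O..]-1 (2,1)[XOX/..X/OO.]-1 (2,2)[XOX/..X/O.O]+0*
p2 X@[XOX/..X/O.O]: (1,0)[XOX/X.X/O.O]-1 (1,1)[XOX/.XX/O.O]-1 (2,1)[XOX/..X/OXO]+0*
p3 O@[XOX/..X/OXO]: (1,0)[XOX/O.X/OXO]+0* (1,1)[XOX/.OX/OXO]+0
p4 X@[XOX/O.X/OXO]: (1,1)[XOX/OXX/OXO]+0*
p5 O@[XOX/OXX/OXO] terminal +0; root [XOX/..X/O..] d7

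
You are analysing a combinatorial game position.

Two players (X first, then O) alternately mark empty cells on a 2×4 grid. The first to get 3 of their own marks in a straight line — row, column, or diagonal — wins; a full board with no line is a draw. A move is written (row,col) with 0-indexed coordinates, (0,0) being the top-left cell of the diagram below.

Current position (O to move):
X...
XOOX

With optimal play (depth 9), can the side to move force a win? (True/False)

O winning at [X.../XOOX]: False

p1 O@[X.../XOOX]: (0,1)[XO../XOOX]+0* (0,2)[X.O./XOOX]+0 (0,3)[X..O/XOOX]+0
p2 X@[XO../XOOX]: (0,2)[XOX./XOOX]+0* (0,3)[XO.X/XOOX]+0
p3 O@[XOX./XOOX]: (0,3)[XOXO/XOOX]+0*
p4 X@[XOXO/XOOX] terminal +0; root [X.../XOOX] d9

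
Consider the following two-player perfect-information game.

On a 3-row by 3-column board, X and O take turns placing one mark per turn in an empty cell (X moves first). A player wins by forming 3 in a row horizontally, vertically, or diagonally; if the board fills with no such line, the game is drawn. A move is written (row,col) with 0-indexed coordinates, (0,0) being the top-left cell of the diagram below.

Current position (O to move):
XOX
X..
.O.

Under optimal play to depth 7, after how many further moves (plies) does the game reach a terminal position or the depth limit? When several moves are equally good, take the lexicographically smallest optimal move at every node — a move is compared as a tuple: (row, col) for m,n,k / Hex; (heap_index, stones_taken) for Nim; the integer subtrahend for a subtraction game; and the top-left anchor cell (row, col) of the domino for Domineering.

PV length from [XOX/X../.O.]: 1 ply

p1 O@[XOX/X../.O.]: (1,1)[XOX/XO./.O.]+1* (1,2)[XOX/X.O/.O.]-1 (2,0)[XOX/X../OO.]+1 (2,2)[XOX/X../.OO]-1
p2 X@[XOX/XO./.O.] terminal -1; root [XOX/X../.O.] d7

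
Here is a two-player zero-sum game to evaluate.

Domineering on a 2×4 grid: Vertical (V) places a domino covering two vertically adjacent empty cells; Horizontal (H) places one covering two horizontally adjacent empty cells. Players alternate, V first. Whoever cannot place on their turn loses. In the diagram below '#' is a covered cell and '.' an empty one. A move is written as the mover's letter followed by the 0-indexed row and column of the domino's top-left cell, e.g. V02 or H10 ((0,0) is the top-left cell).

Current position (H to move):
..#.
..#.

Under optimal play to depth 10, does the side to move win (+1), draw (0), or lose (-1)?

value(..#./..#., H) = +1

[..#./..#.] H move#1: H00:+1/###./..#.*, H10:+1/..#./###.
[###./..#.] V move#2: V03:-1/####/..##*
[####/..##] H move#3: H10:+1/####/####*
[####/####] end (terminal -1, V#4); searched ..#./..#. to 10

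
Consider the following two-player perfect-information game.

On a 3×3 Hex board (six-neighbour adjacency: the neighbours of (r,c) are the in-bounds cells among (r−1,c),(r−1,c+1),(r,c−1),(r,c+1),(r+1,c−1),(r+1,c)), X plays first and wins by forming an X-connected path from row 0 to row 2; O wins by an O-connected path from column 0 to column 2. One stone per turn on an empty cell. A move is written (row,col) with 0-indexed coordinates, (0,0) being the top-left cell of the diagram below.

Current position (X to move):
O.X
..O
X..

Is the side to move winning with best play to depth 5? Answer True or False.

ply 1, X at O.X/..O/X.. | (0,1)=+1→OXX/..O/X..*; (1,0)=+1→O.X/X.O/X..; (1,1)=+1→O.X/.XO/X..; (2,1)=-1→O.X/..O/XX.; (2,2)=-1→O.X/..O/X.X
ply 2, O at OXX/..O/X.. | (1,0)=-1→OXX/O.O/X..*; (1,1)=-1→OXX/.OO/X..; (2,1)=-1→OXX/..O/XO.; (2,2)=-1→OXX/..O/X.O
ply 3, X at OXX/O.O/X.. | (1,1)=+1→OXX/OXO/X..*; (2,1)=-1→OXX/O.O/XX.; (2,2)=-1→OXX/O.O/X.X
ply 4: OXX/OXO/X.. is terminal -1 (O); from O.X/..O/X.. depth 5

X winning at [O.X/..O/X..]: True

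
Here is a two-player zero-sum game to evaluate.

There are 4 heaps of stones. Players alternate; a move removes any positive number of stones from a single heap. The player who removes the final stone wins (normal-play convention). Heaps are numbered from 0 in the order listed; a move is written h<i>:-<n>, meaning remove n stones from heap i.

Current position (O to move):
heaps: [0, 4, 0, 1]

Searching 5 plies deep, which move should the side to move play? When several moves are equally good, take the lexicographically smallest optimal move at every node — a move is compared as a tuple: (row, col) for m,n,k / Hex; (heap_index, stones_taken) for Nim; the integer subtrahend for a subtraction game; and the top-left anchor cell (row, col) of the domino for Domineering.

O's best at [(0,4,0,1)]: h1:-3

ply 1, O at (0,4,0,1) | h1:-1=-1→(0,3,0,1); h1:-2=-1→(0,2,0,1); h1:-3=+1→(0,1,0,1)*; h1:-4=-1→(0,0,0,1); h3:-1=-1→(0,4,0,0)
ply 2, X at (0,1,0,1) | h1:-1=-1→(0,0,0,1)*; h3:-1=-1→(0,1,0,0)
ply 3, O at (0,0,0,1) | h3:-1=+1→(0,0,0,0)*
ply 4: (0,0,0,0) is terminal -1 (X); from (0,4,0,1) depth 5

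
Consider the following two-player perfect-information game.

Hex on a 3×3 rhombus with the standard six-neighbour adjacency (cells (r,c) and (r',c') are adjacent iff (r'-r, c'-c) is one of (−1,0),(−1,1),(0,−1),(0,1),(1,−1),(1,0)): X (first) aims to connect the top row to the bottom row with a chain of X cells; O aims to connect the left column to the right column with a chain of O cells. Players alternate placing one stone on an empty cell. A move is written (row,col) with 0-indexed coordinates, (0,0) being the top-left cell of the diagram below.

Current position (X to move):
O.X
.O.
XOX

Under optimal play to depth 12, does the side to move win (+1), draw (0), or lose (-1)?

ply 1, X at O.X/.O./XOX | (0,1)=+1→OXX/.O./XOX*; (1,0)=+1→O.X/XO./XOX; (1,2)=+1→O.X/.OX/XOX
ply 2, O at OXX/.O./XOX | (1,0)=-1→OXX/OO./XOX*; (1,2)=-1→OXX/.OO/XOX
ply 3, X at OXX/OO./XOX | (1,2)=+1→OXX/OOX/XOX*
ply 4: OXX/OOX/XOX is terminal -1 (O); from O.X/.O./XOX depth 12

value(O.X/.O./XOX, X) = +1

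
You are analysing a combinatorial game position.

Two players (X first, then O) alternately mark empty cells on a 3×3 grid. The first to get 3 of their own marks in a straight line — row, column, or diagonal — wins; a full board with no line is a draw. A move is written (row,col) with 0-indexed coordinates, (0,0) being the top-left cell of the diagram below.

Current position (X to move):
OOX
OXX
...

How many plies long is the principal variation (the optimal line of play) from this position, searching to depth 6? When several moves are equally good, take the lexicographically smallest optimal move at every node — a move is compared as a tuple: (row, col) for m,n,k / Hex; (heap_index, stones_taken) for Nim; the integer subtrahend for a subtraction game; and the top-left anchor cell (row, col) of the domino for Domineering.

PV length from [OOX/OXX/...]: 1 ply

[OOX/OXX/...] X move#1: (2,0):+1/OOX/OXX/X..*, (2,1):-1/OOX/OXX/.X., (2,2):+1/OOX/OXX/..X
[OOX/OXX/X..] end (terminal -1, O#2); searched OOX/OXX/... to 6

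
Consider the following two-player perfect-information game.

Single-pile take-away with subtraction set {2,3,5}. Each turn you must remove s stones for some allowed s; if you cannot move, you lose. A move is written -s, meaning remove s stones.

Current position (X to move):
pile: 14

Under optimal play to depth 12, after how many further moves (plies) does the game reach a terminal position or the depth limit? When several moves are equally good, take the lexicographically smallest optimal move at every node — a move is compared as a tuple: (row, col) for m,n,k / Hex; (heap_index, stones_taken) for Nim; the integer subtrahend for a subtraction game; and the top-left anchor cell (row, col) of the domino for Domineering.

p1 X@[14]: -2[12]-1* -3[11]-1 -5[9]-1
p2 O@[12]: -2[10]-1 -3[9]-1 -5[7]+1*
p3 X@[7]: -2[5]-1* -3[4]-1 -5[2]-1
p4 O@[5]: -2[3]-1 -3[2]-1 -5[0]+1*
p5 X@[0] terminal -1; root [14] d12

PV length from [14]: 4 plies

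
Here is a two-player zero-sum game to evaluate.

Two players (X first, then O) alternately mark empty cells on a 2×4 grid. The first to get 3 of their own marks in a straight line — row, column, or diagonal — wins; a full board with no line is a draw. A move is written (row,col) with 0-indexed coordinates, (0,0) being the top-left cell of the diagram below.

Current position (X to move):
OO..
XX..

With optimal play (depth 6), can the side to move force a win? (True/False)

X winning at [OO../XX..]: True

p1 X@[OO../XX..]: (0,2)[OOX./XX..]+0 (0,3)[OO.X/XX..]-1 (1,2)[OO../XXX.]+1* (1,3)[OO../XX.X]-1
p2 O@[OO../XXX.] terminal -1; root [OO../XX..] d6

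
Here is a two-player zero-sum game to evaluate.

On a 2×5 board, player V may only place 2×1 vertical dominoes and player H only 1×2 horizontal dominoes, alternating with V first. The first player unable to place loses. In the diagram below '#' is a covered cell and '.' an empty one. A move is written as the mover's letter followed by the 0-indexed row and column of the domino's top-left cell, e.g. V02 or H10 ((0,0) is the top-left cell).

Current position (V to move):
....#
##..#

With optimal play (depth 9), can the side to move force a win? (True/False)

[....#/##..#] V move#1: V02:+1/..#.#/###.#*, V03:-1/...##/##.##
[..#.#/###.#] H move#2: H00:-1/###.#/###.#*
[###.#/###.#] V move#3: V03:+1/#####/#####*
[#####/#####] end (terminal -1, H#4); searched ....#/##..# to 9

V winning at [....#/##..#]: True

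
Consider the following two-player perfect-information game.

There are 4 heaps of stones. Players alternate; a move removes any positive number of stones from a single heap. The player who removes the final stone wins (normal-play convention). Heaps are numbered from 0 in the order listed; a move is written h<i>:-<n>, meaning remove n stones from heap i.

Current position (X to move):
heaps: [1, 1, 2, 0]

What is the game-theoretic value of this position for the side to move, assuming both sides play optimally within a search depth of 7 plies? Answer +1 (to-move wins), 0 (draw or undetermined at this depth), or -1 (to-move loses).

value((1,1,2,0), X) = +1

p1 X@[(1,1,2,0)]: h0:-1[(0,1,2,0)]-1 h1:-1[(1,0,2,0)]-1 h2:-1[(1,1,1,0)]-1 h2:-2[(1,1,0,0)]+1*
p2 O@[(1,1,0,0)]: h0:-1[(0,1,0,0)]-1* h1:-1[(1,0,0,0)]-1
p3 X@[(0,1,0,0)]: h1:-1[(0,0,0,0)]+1*
p4 O@[(0,0,0,0)] terminal -1; root [(1,1,2,0)] d7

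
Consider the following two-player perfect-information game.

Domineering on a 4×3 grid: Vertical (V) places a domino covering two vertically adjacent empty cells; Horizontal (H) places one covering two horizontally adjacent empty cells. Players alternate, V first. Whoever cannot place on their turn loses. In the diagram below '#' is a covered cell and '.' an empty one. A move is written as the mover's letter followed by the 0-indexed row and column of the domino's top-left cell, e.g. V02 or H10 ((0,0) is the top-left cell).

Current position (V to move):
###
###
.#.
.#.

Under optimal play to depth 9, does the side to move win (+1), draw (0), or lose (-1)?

value(###/###/.#./.#., V) = +1

p1 V@[###/###/.#./.#.]: V20[###/###/##./##.]+1* V22[###/###/.##/.##]+1
p2 H@[###/###/##./##.] terminal -1; root [###/###/.#./.#.] d9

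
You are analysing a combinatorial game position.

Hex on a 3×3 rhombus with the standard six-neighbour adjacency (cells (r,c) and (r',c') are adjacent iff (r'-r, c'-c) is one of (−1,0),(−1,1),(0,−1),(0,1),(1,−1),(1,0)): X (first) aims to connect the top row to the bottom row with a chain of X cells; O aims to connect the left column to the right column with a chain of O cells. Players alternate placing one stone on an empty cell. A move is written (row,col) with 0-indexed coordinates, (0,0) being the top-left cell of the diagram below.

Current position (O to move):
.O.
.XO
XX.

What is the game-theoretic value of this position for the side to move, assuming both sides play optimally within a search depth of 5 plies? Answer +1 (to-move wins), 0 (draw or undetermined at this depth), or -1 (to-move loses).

value(.O./.XO/XX., O) = +1

[.O./.XO/XX.] O move#1: (0,0):-1/OO./.XO/XX., (0,2):+1/.OO/.XO/XX.*, (1,0):-1/.O./OXO/XX., (2,2):-1/.O./.XO/XXO
[.OO/.XO/XX.] X move#2: (0,0):-1/XOO/.XO/XX.*, (1,0):-1/.OO/XXO/XX., (2,2):-1/.OO/.XO/XXX
[XOO/.XO/XX.] O move#3: (1,0):+1/XOO/OXO/XX.*, (2,2):-1/XOO/.XO/XXO
[XOO/OXO/XX.] end (terminal -1, X#4); searched .O./.XO/XX. to 5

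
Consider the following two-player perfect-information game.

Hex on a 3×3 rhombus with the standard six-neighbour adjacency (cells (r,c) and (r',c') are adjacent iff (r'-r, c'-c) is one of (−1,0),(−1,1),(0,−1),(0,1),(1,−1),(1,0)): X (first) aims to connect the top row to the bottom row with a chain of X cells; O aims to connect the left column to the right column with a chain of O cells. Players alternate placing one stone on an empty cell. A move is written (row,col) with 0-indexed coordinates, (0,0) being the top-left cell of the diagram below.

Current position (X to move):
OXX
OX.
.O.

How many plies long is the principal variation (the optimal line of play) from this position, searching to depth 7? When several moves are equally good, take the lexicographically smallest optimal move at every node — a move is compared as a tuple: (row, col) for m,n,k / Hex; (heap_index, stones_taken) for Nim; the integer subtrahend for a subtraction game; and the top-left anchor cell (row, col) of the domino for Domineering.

ply 1, X at OXX/OX./.O. | (1,2)=+1→OXX/OXX/.O.*; (2,0)=+1→OXX/OX./XO.; (2,2)=+1→OXX/OX./.OX
ply 2, O at OXX/OXX/.O. | (2,0)=-1→OXX/OXX/OO.*; (2,2)=-1→OXX/OXX/.OO
ply 3, X at OXX/OXX/OO. | (2,2)=+1→OXX/OXX/OOX*
ply 4: OXX/OXX/OOX is terminal -1 (O); from OXX/OX./.O. depth 7

PV length from [OXX/OX./.O.]: 3 plies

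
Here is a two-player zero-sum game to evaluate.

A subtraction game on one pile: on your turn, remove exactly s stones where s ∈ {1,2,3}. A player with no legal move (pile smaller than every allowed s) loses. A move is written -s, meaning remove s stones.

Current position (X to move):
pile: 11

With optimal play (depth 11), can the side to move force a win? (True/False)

X winning at [11]: True

ply 1, X at 11 | -1=-1→10; -2=-1→9; -3=+1→8*
ply 2, O at 8 | -1=-1→7*; -2=-1→6; -3=-1→5
ply 3, X at 7 | -1=-1→6; -2=-1→5; -3=+1→4*
ply 4, O at 4 | -1=-1→3*; -2=-1→2; -3=-1→1
ply 5, X at 3 | -1=-1→2; -2=-1→1; -3=+1→0*
ply 6: 0 is terminal -1 (O); from 11 depth 11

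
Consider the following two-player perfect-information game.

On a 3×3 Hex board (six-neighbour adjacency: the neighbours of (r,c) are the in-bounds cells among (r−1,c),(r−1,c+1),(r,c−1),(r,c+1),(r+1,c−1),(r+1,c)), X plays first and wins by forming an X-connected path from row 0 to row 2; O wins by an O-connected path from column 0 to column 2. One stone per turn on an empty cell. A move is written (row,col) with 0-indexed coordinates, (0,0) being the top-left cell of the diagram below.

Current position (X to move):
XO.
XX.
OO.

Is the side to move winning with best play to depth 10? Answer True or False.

X winning at [XO./XX./OO.]: False

[XO./XX./OO.] X move#1: (0,2):-1/XOX/XX./OO.*, (1,2):-1/XO./XXX/OO., (2,2):-1/XO./XX./OOX
[XOX/XX./OO.] O move#2: (1,2):+1/XOX/XXO/OO.*, (2,2):+1/XOX/XX./OOO
[XOX/XXO/OO.] end (terminal -1, X#3); searched XO./XX./OO. to 10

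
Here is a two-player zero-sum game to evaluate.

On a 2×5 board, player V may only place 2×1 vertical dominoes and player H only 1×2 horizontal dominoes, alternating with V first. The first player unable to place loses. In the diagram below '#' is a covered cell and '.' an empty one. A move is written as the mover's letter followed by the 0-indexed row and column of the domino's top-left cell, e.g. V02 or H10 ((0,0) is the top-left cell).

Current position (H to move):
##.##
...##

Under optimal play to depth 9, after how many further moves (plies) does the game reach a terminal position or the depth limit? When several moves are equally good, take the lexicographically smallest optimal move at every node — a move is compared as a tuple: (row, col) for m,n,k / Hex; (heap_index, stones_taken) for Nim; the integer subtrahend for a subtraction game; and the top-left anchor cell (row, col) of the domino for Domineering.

ply 1, H at ##.##/...## | H10=-1→##.##/##.##; H11=+1→##.##/.####*
ply 2: ##.##/.#### is terminal -1 (V); from ##.##/...## depth 9

PV length from [##.##/...##]: 1 ply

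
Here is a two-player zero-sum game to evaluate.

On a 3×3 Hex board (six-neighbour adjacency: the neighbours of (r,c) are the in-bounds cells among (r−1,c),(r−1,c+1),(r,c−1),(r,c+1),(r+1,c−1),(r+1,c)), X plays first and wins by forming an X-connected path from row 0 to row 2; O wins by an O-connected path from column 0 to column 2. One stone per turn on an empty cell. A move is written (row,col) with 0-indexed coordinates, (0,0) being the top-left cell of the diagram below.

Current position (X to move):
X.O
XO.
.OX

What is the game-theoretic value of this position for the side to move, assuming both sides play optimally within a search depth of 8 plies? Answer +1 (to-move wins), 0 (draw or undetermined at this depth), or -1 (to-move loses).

value(X.O/XO./.OX, X) = +1

ply 1, X at X.O/XO./.OX | (0,1)=-1→XXO/XO./.OX; (1,2)=-1→X.O/XOX/.OX; (2,0)=+1→X.O/XO./XOX*
ply 2: X.O/XO./XOX is terminal -1 (O); from X.O/XO./.OX depth 8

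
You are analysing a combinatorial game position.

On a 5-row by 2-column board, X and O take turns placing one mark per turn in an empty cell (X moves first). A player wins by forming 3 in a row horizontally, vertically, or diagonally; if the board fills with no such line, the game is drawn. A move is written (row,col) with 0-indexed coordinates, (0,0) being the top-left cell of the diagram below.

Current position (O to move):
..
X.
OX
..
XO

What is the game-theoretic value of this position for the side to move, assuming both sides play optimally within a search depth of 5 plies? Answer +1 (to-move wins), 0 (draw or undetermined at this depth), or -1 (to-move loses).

value(../X./OX/../XO, O) = 0

ply 1, O at ../X./OX/../XO | (0,0)=-1→O./X./OX/../XO; (0,1)=+0→.O/X./OX/../XO*; (1,1)=+0→../XO/OX/../XO; (3,0)=-1→../X./OX/O./XO; (3,1)=+0→../X./OX/.O/XO
ply 2, X at .O/X./OX/../XO | (0,0)=+0→XO/X./OX/../XO*; (1,1)=+0→.O/XX/OX/../XO; (3,0)=+0→.O/X./OX/X./XO; (3,1)=+0→.O/X./OX/.X/XO
ply 3, O at XO/X./OX/../XO | (1,1)=+0→XO/XO/OX/../XO*; (3,0)=+0→XO/X./OX/O./XO; (3,1)=+0→XO/X./OX/.O/XO
ply 4, X at XO/XO/OX/../XO | (3,0)=+0→XO/XO/OX/X./XO*; (3,1)=+0→XO/XO/OX/.X/XO
ply 5, O at XO/XO/OX/X./XO | (3,1)=+0→XO/XO/OX/XO/XO*
ply 6: XO/XO/OX/XO/XO is terminal +0 (X); from ../X./OX/../XO depth 5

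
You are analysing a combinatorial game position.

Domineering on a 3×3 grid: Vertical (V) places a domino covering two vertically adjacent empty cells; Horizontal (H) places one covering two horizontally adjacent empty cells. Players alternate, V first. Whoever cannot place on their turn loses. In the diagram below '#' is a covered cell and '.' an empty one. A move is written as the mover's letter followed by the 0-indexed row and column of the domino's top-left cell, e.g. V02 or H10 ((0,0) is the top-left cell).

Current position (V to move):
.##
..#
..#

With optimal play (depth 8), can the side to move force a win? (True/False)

V winning at [.##/..#/..#]: True

ply 1, V at .##/..#/..# | V00=-1→###/#.#/..#; V10=+1→.##/#.#/#.#*; V11=+1→.##/.##/.##
ply 2: .##/#.#/#.# is terminal -1 (H); from .##/..#/..# depth 8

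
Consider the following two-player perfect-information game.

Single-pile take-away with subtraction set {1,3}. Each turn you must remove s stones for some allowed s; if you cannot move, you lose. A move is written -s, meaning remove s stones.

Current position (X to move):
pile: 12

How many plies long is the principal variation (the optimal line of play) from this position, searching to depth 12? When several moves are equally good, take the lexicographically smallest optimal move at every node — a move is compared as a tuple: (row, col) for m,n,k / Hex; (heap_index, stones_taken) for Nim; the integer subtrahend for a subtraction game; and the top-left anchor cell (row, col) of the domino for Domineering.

PV length from [12]: 12 plies

ply 1, X at 12 | -1=-1→11*; -3=-1→9
ply 2, O at 11 | -1=+1→10*; -3=+1→8
ply 3, X at 10 | -1=-1→9*; -3=-1→7
ply 4, O at 9 | -1=+1→8*; -3=+1→6
ply 5, X at 8 | -1=-1→7*; -3=-1→5
ply 6, O at 7 | -1=+1→6*; -3=+1→4
ply 7, X at 6 | -1=-1→5*; -3=-1→3
ply 8, O at 5 | -1=+1→4*; -3=+1→2
ply 9, X at 4 | -1=-1→3*; -3=-1→1
ply 10, O at 3 | -1=+1→2*; -3=+1→0
ply 11, X at 2 | -1=-1→1*
ply 12, O at 1 | -1=+1→0*
ply 13: 0 is terminal -1 (X); from 12 depth 12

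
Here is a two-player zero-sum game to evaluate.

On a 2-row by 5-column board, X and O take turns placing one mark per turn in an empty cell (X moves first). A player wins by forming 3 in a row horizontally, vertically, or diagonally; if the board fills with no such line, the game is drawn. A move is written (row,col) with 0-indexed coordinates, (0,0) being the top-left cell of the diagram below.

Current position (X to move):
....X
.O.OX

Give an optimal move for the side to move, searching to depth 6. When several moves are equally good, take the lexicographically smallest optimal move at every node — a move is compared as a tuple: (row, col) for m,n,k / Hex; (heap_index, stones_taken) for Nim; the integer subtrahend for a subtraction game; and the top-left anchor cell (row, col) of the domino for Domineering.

X's best at [....X/.O.OX]: (1,2)

[....X/.O.OX] X move#1: (0,0):-1/X...X/.O.OX, (0,1):-1/.X..X/.O.OX, (0,2):-1/..X.X/.O.OX, (0,3):-1/...XX/.O.OX, (1,0):-1/....X/XO.OX, (1,2):+0/....X/.OXOX*
[....X/.OXOX] O move#2: (0,0):+0/O...X/.OXOX*, (0,1):+0/.O..X/.OXOX, (0,2):+0/..O.X/.OXOX, (0,3):+0/...OX/.OXOX, (1,0):+0/....X/OOXOX
[O...X/.OXOX] X move#3: (0,1):+0/OX..X/.OXOX*, (0,2):+0/O.X.X/.OXOX, (0,3):+0/O..XX/.OXOX, (1,0):+0/O...X/XOXOX
[OX..X/.OXOX] O move#4: (0,2):+0/OXO.X/.OXOX*, (0,3):+0/OX.OX/.OXOX, (1,0):+0/OX..X/OOXOX
[OXO.X/.OXOX] X move#5: (0,3):+0/OXOXX/.OXOX*, (1,0):+0/OXO.X/XOXOX
[OXOXX/.OXOX] O move#6: (1,0):+0/OXOXX/OOXOX*
[OXOXX/OOXOX] end (terminal +0, X#7); searched ....X/.O.OX to 6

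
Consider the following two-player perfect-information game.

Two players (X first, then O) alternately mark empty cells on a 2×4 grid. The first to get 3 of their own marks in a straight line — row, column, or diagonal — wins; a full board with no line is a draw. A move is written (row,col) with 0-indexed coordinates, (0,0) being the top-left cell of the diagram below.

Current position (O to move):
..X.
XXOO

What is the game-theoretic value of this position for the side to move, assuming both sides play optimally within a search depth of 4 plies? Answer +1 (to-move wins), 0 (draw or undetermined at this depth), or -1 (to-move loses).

p1 O@[..X./XXOO]: (0,0)[O.X./XXOO]+0* (0,1)[.OX./XXOO]+0 (0,3)[..XO/XXOO]+0
p2 X@[O.X./XXOO]: (0,1)[OXX./XXOO]+0* (0,3)[O.XX/XXOO]+0
p3 O@[OXX./XXOO]: (0,3)[OXXO/XXOO]+0*
p4 X@[OXXO/XXOO] terminal +0; root [..X./XXOO] d4

value(..X./XXOO, O) = 0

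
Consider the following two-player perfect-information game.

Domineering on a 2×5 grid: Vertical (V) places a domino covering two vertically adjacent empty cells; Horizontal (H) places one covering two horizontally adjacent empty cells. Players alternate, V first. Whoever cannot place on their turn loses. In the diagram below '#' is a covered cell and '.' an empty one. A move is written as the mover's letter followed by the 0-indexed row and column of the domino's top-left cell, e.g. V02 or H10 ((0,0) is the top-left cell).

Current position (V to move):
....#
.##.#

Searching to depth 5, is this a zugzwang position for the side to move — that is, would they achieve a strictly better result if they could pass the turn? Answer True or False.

zugzwang(....#/.##.#, V) = True

p1 V@[....#/.##.#]: V00[#...#/###.#]-1* V03[...##/.####]-1
p2 H@[#...#/###.#]: H01[###.#/###.#]-1 H02[#.###/###.#]+1*
p3 V@[#.###/###.#] terminal -1; root [....#/.##.#] d5
suppose V passes — search the same position with H to move:
pass> p1 H@[....#/.##.#]: H00[##..#/.##.#]-1* H01[.##.#/.##.#]-1 H02[..###/.##.#]-1
pass> p2 V@[##..#/.##.#]: V03[##.##/.####]+1*
pass> p3 H@[##.##/.####] terminal -1; root [....#/.##.#] d5
for V: play -1, pass +1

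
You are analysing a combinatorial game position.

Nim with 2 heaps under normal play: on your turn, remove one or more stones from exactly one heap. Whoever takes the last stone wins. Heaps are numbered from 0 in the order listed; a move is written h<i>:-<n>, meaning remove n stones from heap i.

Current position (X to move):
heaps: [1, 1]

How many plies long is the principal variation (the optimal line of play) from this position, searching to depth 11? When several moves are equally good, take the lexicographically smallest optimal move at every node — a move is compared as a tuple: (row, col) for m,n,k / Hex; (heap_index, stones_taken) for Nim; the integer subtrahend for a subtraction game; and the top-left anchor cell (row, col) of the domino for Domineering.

[(1,1)] X move#1: h0:-1:-1/(0,1)*, h1:-1:-1/(1,0)
[(0,1)] O move#2: h1:-1:+1/(0,0)*
[(0,0)] end (terminal -1, X#3); searched (1,1) to 11

PV length from [(1,1)]: 2 plies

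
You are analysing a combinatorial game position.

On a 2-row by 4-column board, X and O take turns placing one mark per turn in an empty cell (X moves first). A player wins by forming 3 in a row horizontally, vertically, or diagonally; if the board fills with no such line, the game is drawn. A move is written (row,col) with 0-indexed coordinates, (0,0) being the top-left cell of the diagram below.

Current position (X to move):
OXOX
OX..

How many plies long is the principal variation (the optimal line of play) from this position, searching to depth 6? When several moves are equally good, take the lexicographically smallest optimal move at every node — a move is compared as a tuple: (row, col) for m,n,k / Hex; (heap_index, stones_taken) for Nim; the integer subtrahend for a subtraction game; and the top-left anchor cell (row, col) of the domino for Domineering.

PV length from [OXOX/OX..]: 2 plies

p1 X@[OXOX/OX..]: (1,2)[OXOX/OXX.]+0* (1,3)[OXOX/OX.X]+0
p2 O@[OXOX/OXX.]: (1,3)[OXOX/OXXO]+0*
p3 X@[OXOX/OXXO] terminal +0; root [OXOX/OX..] d6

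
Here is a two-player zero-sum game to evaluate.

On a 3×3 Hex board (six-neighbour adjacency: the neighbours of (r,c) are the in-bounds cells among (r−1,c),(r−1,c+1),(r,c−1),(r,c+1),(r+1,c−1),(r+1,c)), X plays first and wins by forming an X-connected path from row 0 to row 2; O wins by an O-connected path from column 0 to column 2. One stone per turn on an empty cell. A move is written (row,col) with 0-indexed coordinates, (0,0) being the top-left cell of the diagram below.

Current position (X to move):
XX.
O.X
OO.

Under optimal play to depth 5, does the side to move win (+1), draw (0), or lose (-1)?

value(XX./O.X/OO., X) = +1

[XX./O.X/OO.] X move#1: (0,2):-1/XXX/O.X/OO., (1,1):-1/XX./OXX/OO., (2,2):+1/XX./O.X/OOX*
[XX./O.X/OOX] O move#2: (0,2):-1/XXO/O.X/OOX*, (1,1):-1/XX./OOX/OOX
[XXO/O.X/OOX] X move#3: (1,1):+1/XXO/OXX/OOX*
[XXO/OXX/OOX] end (terminal -1, O#4); searched XX./O.X/OO. to 5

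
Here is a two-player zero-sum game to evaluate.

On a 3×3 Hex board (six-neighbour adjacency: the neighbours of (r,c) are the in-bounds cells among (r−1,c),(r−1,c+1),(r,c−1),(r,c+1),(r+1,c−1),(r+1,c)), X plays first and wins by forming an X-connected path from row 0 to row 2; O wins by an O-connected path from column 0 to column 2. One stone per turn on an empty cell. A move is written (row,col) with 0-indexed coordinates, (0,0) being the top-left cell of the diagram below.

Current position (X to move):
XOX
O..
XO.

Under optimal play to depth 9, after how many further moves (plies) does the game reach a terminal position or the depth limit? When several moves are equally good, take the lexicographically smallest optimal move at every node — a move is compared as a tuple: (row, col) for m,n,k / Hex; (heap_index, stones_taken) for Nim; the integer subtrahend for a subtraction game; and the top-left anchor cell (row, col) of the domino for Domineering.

PV length from [XOX/O../XO.]: 1 ply

[XOX/O../XO.] X move#1: (1,1):+1/XOX/OX./XO.*, (1,2):+1/XOX/O.X/XO., (2,2):+1/XOX/O../XOX
[XOX/OX./XO.] end (terminal -1, O#2); searched XOX/O../XO. to 9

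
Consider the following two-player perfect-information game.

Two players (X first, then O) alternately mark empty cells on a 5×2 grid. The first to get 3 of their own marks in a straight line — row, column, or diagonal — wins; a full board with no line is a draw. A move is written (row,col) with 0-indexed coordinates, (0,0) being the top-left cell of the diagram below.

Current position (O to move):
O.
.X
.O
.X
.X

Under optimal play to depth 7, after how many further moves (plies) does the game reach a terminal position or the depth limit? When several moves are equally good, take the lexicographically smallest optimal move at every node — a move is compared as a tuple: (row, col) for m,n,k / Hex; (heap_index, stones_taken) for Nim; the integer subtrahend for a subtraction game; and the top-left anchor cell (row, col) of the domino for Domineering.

p1 O@[O./.X/.O/.X/.X]: (0,1)[OO/.X/.O/.X/.X]+0* (1,0)[O./OX/.O/.X/.X]+0 (2,0)[O./.X/OO/.X/.X]+0 (3,0)[O./.X/.O/OX/.X]+0 (4,0)[O./.X/.O/.X/OX]+0
p2 X@[OO/.X/.O/.X/.X]: (1,0)[OO/XX/.O/.X/.X]+0* (2,0)[OO/.X/XO/.X/.X]+0 (3,0)[OO/.X/.O/XX/.X]+0 (4,0)[OO/.X/.O/.X/XX]+0
p3 O@[OO/XX/.O/.X/.X]: (2,0)[OO/XX/OO/.X/.X]+0* (3,0)[OO/XX/.O/OX/.X]+0 (4,0)[OO/XX/.O/.X/OX]+0
p4 X@[OO/XX/OO/.X/.X]: (3,0)[OO/XX/OO/XX/.X]+0* (4,0)[OO/XX/OO/.X/XX]+0
p5 O@[OO/XX/OO/XX/.X]: (4,0)[OO/XX/OO/XX/OX]+0*
p6 X@[OO/XX/OO/XX/OX] terminal +0; root [O./.X/.O/.X/.X] d7

PV length from [O./.X/.O/.X/.X]: 5 plies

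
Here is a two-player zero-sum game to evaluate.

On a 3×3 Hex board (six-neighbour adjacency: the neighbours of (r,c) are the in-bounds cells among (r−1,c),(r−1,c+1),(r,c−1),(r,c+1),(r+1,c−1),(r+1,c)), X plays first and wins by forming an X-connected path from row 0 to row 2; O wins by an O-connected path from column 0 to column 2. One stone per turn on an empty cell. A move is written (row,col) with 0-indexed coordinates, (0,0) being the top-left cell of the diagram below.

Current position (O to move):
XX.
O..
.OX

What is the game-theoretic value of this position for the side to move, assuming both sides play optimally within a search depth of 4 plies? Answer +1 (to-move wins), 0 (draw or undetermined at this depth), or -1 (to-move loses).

p1 O@[XX./O../.OX]: (0,2)[XXO/O../.OX]-1 (1,1)[XX./OO./.OX]+1* (1,2)[XX./O.O/.OX]+1 (2,0)[XX./O../OOX]-1
p2 X@[XX./OO./.OX]: (0,2)[XXX/OO./.OX]-1* (1,2)[XX./OOX/.OX]-1 (2,0)[XX./OO./XOX]-1
p3 O@[XXX/OO./.OX]: (1,2)[XXX/OOO/.OX]+1* (2,0)[XXX/OO./OOX]-1
p4 X@[XXX/OOO/.OX] terminal -1; root [XX./O../.OX] d4

value(XX./O../.OX, O) = +1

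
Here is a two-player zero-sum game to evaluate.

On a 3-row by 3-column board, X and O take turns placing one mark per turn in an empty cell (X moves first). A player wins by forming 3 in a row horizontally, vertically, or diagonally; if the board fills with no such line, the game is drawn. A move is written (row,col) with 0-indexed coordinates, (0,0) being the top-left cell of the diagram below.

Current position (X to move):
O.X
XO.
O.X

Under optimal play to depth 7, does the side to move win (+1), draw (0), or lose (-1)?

value(O.X/XO./O.X, X) = +1

ply 1, X at O.X/XO./O.X | (0,1)=+0→OXX/XO./O.X; (1,2)=+1→O.X/XOX/O.X*; (2,1)=+0→O.X/XO./OXX
ply 2: O.X/XOX/O.X is terminal -1 (O); from O.X/XO./O.X depth 7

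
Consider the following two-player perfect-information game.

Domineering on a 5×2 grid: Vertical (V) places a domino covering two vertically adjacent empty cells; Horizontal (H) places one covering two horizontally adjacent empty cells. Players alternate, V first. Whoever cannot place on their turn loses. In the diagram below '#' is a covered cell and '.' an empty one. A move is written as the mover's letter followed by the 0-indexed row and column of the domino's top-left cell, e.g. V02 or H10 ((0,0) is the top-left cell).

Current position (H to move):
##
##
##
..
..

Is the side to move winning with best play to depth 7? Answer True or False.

H winning at [##/##/##/../..]: True

ply 1, H at ##/##/##/../.. | H30=+1→##/##/##/##/..*; H40=+1→##/##/##/../##
ply 2: ##/##/##/##/.. is terminal -1 (V); from ##/##/##/../.. depth 7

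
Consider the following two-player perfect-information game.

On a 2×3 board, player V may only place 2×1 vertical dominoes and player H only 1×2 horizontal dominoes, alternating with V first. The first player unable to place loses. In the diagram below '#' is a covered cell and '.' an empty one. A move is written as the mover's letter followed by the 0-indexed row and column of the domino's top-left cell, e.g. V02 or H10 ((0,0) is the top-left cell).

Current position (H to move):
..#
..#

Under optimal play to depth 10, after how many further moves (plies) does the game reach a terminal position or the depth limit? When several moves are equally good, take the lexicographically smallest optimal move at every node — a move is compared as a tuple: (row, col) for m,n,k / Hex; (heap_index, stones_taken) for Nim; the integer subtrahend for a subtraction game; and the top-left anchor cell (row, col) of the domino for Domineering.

PV length from [..#/..#]: 1 ply

p1 H@[..#/..#]: H00[###/..#]+1* H10[..#/###]+1
p2 V@[###/..#] terminal -1; root [..#/..#] d10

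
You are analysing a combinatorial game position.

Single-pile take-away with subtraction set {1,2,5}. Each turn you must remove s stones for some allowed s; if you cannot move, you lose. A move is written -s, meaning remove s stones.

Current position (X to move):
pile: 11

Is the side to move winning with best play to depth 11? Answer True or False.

X winning at [11]: True

[11] X move#1: -1:-1/10, -2:+1/9*, -5:+1/6
[9] O move#2: -1:-1/8*, -2:-1/7, -5:-1/4
[8] X move#3: -1:-1/7, -2:+1/6*, -5:+1/3
[6] O move#4: -1:-1/5*, -2:-1/4, -5:-1/1
[5] X move#5: -1:-1/4, -2:+1/3*, -5:+1/0
[3] O move#6: -1:-1/2*, -2:-1/1
[2] X move#7: -1:-1/1, -2:+1/0*
[0] end (terminal -1, O#8); searched 11 to 11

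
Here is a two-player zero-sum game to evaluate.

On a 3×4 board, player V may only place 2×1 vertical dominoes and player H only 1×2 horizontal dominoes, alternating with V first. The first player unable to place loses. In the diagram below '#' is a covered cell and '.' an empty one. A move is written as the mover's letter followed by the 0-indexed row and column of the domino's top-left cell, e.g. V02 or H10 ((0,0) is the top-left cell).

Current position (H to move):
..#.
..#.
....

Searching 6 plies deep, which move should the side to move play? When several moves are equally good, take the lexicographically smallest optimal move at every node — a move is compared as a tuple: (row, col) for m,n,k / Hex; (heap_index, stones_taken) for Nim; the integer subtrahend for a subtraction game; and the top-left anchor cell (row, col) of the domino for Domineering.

[..#./..#./....] H move#1: H00:-1/###./..#./...., H10:+1/..#./###./....*, H20:-1/..#./..#./##.., H21:-1/..#./..#./.##., H22:-1/..#./..#./..##
[..#./###./....] V move#2: V03:-1/..##/####/....*, V13:-1/..#./####/...#
[..##/####/....] H move#3: H00:+1/####/####/....*, H20:+1/..##/####/##.., H21:+1/..##/####/.##., H22:+1/..##/####/..##
[####/####/....] end (terminal -1, V#4); searched ..#./..#./.... to 6

H's best at [..#./..#./....]: H10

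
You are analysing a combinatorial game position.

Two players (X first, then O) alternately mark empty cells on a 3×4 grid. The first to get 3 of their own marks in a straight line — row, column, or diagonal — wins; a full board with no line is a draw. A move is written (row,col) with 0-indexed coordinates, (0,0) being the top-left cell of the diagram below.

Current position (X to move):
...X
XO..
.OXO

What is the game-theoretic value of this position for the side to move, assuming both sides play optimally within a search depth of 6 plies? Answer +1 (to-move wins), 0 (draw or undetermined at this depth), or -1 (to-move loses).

value(...X/XO../.OXO, X) = 0

p1 X@[...X/XO../.OXO]: (0,0)[X..X/XO../.OXO]-1 (0,1)[.X.X/XO../.OXO]+0* (0,2)[..XX/XO../.OXO]-1 (1,2)[...X/XOX./.OXO]-1 (1,3)[...X/XO.X/.OXO]-1 (2,0)[...X/XO../XOXO]-1
p2 O@[.X.X/XO../.OXO]: (0,0)[OX.X/XO../.OXO]-1 (0,2)[.XOX/XO../.OXO]+0* (1,2)[.X.X/XOO./.OXO]-1 (1,3)[.X.X/XO.O/.OXO]-1 (2,0)[.X.X/XO../OOXO]-1
p3 X@[.XOX/XO../.OXO]: (0,0)[XXOX/XO../.OXO]-1 (1,2)[.XOX/XOX./.OXO]-1 (1,3)[.XOX/XO.X/.OXO]-1 (2,0)[.XOX/XO../XOXO]+0*
p4 O@[.XOX/XO../XOXO]: (0,0)[OXOX/XO../XOXO]+0* (1,2)[.XOX/XOO./XOXO]-1 (1,3)[.XOX/XO.O/XOXO]-1
p5 X@[OXOX/XO../XOXO]: (1,2)[OXOX/XOX./XOXO]+0* (1,3)[OXOX/XO.X/XOXO]+0
p6 O@[OXOX/XOX./XOXO]: (1,3)[OXOX/XOXO/XOXO]+0*
p7 X@[OXOX/XOXO/XOXO] terminal +0; root [...X/XO../.OXO] d6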